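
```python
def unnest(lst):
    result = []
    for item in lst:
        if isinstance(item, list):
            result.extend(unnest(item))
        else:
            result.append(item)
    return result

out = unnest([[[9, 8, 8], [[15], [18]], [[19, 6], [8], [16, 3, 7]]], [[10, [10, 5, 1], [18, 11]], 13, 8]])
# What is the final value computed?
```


unnest([[[9, 8, 8], [[15], [18]], [[19, 6], [8], [16, 3, 7]]], [[10, [10, 5, 1], [18, 11]], 13, 8]])
Processing each element:
  [[9, 8, 8], [[15], [18]], [[19, 6], [8], [16, 3, 7]]] is a list -> unnest recursively -> [9, 8, 8, 15, 18, 19, 6, 8, 16, 3, 7]
  [[10, [10, 5, 1], [18, 11]], 13, 8] is a list -> unnest recursively -> [10, 10, 5, 1, 18, 11, 13, 8]
= [9, 8, 8, 15, 18, 19, 6, 8, 16, 3, 7, 10, 10, 5, 1, 18, 11, 13, 8]


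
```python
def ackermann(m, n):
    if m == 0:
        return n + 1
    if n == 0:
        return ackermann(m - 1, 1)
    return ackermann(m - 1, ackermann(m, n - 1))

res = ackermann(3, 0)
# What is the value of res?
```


ackermann(3, 0)
n == 0: return ackermann(2, 1)
= ackermann(2, 1) = 5
= 5


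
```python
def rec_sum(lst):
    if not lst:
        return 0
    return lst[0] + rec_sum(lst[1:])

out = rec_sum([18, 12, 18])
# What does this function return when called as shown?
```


rec_sum([18, 12, 18])
= 18 + rec_sum([12, 18])
= 18 + 12 + rec_sum([18])
= 18 + 12 + 18 + rec_sum([])
= 18 + 12 + 18 + 0
= 48


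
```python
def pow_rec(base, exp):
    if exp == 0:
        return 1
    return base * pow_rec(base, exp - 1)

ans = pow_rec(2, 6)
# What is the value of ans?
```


pow_rec(2, 6)
= 2 * pow_rec(2, 5)
= 2 * 2 * pow_rec(2, 4)
= 2 * 2 * 2 * pow_rec(2, 3)
= 2 * 2 * 2 * 2 * pow_rec(2, 2)
= 2 * 2 * 2 * 2 * 2 * pow_rec(2, 1)
= 2 * 2 * 2 * 2 * 2 * 2 * pow_rec(2, 0)
= 2 * 2 * 2 * 2 * 2 * 2 * 1
= 64


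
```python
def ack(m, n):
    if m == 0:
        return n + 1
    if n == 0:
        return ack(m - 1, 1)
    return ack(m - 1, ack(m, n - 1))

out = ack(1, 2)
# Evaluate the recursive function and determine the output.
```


ack(1, 2)
= ack(0, ack(1, 1))
First compute ack(1, 1) = 3
= ack(0, 3)
= 4


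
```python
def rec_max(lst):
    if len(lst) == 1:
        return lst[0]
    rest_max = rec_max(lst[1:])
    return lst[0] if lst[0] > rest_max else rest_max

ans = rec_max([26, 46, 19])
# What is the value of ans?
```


rec_max([26, 46, 19])
= compare 26 with rec_max([46, 19])
= compare 46 with rec_max([19])
Base: rec_max([19]) = 19
compare 46 with 19: max = 46
compare 26 with 46: max = 46
= 46


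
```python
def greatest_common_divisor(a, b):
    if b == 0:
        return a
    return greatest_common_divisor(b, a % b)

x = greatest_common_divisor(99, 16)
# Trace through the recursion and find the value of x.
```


greatest_common_divisor(99, 16)
= greatest_common_divisor(16, 99 % 16) = greatest_common_divisor(16, 3)
= greatest_common_divisor(3, 16 % 3) = greatest_common_divisor(3, 1)
= greatest_common_divisor(1, 3 % 1) = greatest_common_divisor(1, 0)
b == 0, return a = 1


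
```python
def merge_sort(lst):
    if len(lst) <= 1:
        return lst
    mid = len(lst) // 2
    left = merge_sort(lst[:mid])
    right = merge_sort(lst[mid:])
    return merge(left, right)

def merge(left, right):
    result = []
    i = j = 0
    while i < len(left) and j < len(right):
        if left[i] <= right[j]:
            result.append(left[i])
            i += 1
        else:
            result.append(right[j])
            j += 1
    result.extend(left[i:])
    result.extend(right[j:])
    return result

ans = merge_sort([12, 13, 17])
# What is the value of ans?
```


merge_sort([12, 13, 17])
Split into [12] and [13, 17]
Left sorted: [12]
Right sorted: [13, 17]
Merge [12] and [13, 17]
= [12, 13, 17]


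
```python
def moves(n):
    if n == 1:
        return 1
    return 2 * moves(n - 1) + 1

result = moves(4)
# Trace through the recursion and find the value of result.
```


moves(4)
= 2 * moves(3) + 1
= 2 * (2 * moves(2) + 1) + 1
= 2 * (2 * (2 * moves(1) + 1) + 1) + 1
Now compute bottom-up:
moves(1) = 1
moves(2) = 2 * 1 + 1 = 3
moves(3) = 2 * 3 + 1 = 7
moves(4) = 2 * 7 + 1 = 15
= 15


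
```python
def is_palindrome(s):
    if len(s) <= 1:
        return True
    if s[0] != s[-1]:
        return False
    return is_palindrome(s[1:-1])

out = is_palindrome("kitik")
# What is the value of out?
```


is_palindrome("kitik")
"kitik": s[0]='k' == s[-1]='k' -> is_palindrome("iti")
"iti": s[0]='i' == s[-1]='i' -> is_palindrome("t")
"t": len <= 1 -> True
= True


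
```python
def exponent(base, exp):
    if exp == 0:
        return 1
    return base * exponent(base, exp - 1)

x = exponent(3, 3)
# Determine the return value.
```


exponent(3, 3)
= 3 * exponent(3, 2)
= 3 * 3 * exponent(3, 1)
= 3 * 3 * 3 * exponent(3, 0)
= 3 * 3 * 3 * 1
= 27


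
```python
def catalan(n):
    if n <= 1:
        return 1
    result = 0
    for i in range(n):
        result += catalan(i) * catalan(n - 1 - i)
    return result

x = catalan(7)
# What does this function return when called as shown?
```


catalan(7)
= sum of catalan(i) * catalan(7-1-i) for i in 0..6
First compute sub-values bottom-up:
  catalan(0) = 1, catalan(1) = 1
  catalan(2) = 1*1 + 1*1 = 2
  catalan(3) = 1*2 + 1*1 + 2*1 = 5
  catalan(4) = 1*5 + 1*2 + 2*1 + 5*1 = 14
  catalan(5) = 1*14 + 1*5 + 2*2 + 5*1 + 14*1 = 42
  catalan(6) = 1*42 + 1*14 + 2*5 + 5*2 + 14*1 + 42*1 = 132
Now catalan(7):
  catalan(0)*catalan(6) = 1*132 = 132
  catalan(1)*catalan(5) = 1*42 = 42
  catalan(2)*catalan(4) = 2*14 = 28
  catalan(3)*catalan(3) = 5*5 = 25
  catalan(4)*catalan(2) = 14*2 = 28
  catalan(5)*catalan(1) = 42*1 = 42
  catalan(6)*catalan(0) = 132*1 = 132
= 132 + 42 + 28 + 25 + 28 + 42 + 132
= 429


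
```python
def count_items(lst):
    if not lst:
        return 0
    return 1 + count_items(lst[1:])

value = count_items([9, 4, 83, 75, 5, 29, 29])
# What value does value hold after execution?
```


count_items([9, 4, 83, 75, 5, 29, 29])
= 1 + count_items([4, 83, 75, 5, 29, 29])
= 1 + 1 + count_items([83, 75, 5, 29, 29])
= 1 + 1 + 1 + count_items([75, 5, 29, 29])
= 1 + 1 + 1 + 1 + count_items([5, 29, 29])
= 1 + 1 + 1 + 1 + 1 + count_items([29, 29])
= 1 + 1 + 1 + 1 + 1 + 1 + count_items([29])
= 1 + 1 + 1 + 1 + 1 + 1 + 1 + count_items([])
= 1 + 1 + 1 + 1 + 1 + 1 + 1 + 0
= 7


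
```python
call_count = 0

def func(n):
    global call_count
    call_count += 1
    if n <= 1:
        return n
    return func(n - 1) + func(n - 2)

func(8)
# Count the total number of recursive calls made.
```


func(8) calls func(7) and func(6); each non-base call branches into two more.
Let C(k) = total number of calls made by func(k), including the call to func(k) itself.
Base cases: C(0) = 1, C(1) = 1
Recurrence: C(k) = 1 + C(k-1) + C(k-2)
  C(2) = 1 + C(1) + C(0) = 1 + 1 + 1 = 3
  C(3) = 1 + C(2) + C(1) = 1 + 3 + 1 = 5
  C(4) = 1 + C(3) + C(2) = 1 + 5 + 3 = 9
  C(5) = 1 + C(4) + C(3) = 1 + 9 + 5 = 15
  C(6) = 1 + C(5) + C(4) = 1 + 15 + 9 = 25
  C(7) = 1 + C(6) + C(5) = 1 + 25 + 15 = 41
  C(8) = 1 + C(7) + C(6) = 1 + 41 + 25 = 67
Total calls = C(8) = 67


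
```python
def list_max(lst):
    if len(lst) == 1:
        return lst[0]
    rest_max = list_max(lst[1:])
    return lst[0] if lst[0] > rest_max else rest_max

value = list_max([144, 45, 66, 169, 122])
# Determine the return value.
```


list_max([144, 45, 66, 169, 122])
= compare 144 with list_max([45, 66, 169, 122])
= compare 45 with list_max([66, 169, 122])
= compare 66 with list_max([169, 122])
= compare 169 with list_max([122])
Base: list_max([122]) = 122
compare 169 with 122: max = 169
compare 66 with 169: max = 169
compare 45 with 169: max = 169
compare 144 with 169: max = 169
= 169


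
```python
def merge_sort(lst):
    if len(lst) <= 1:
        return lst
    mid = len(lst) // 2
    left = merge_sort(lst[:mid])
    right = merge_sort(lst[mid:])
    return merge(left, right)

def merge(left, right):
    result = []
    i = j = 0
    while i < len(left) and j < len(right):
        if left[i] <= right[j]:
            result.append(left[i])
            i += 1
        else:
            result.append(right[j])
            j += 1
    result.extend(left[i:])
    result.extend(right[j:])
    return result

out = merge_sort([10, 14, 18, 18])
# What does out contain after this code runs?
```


merge_sort([10, 14, 18, 18])
Split into [10, 14] and [18, 18]
Left sorted: [10, 14]
Right sorted: [18, 18]
Merge [10, 14] and [18, 18]
= [10, 14, 18, 18]


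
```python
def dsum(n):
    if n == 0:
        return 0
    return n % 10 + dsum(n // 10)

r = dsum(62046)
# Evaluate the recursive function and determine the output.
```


dsum(62046)
= 6 + dsum(6204)
= 6 + 4 + dsum(620)
= 6 + 4 + 0 + dsum(62)
= 6 + 4 + 0 + 2 + dsum(6)
= 6 + 4 + 0 + 2 + 6 + dsum(0)
= 6 + 4 + 0 + 2 + 6 + 0
= 18


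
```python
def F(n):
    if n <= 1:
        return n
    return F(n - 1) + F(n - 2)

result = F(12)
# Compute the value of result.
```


F(12)
= F(11) + F(10)
= (F(10) + F(9)) + F(10)
Computing bottom-up: F(0)=0, F(1)=1, F(2)=1, F(3)=2, F(4)=3, F(5)=5, F(6)=8, F(7)=13, F(8)=21, F(9)=34, F(10)=55, F(11)=89, F(12)=144
= 144


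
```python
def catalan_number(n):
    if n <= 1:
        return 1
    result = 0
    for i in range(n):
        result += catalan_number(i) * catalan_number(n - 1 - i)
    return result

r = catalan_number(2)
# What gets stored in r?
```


catalan_number(2)
= sum of catalan_number(i) * catalan_number(2-1-i) for i in 0..1
  catalan_number(0)*catalan_number(1) = 1*1 = 1
  catalan_number(1)*catalan_number(0) = 1*1 = 1
= 1 + 1
= 2


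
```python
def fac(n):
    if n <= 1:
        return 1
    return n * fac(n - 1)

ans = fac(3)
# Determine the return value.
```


fac(3)
= 3 * fac(2)
= 3 * 2 * fac(1)
= 3 * 2 * 1
= 6


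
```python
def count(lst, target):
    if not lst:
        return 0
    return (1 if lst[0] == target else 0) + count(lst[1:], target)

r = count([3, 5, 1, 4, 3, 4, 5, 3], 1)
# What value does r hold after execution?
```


count([3, 5, 1, 4, 3, 4, 5, 3], 1)
lst[0]=3 != 1: 0 + count([5, 1, 4, 3, 4, 5, 3], 1)
lst[0]=5 != 1: 0 + count([1, 4, 3, 4, 5, 3], 1)
lst[0]=1 == 1: 1 + count([4, 3, 4, 5, 3], 1)
lst[0]=4 != 1: 0 + count([3, 4, 5, 3], 1)
lst[0]=3 != 1: 0 + count([4, 5, 3], 1)
lst[0]=4 != 1: 0 + count([5, 3], 1)
lst[0]=5 != 1: 0 + count([3], 1)
lst[0]=3 != 1: 0 + count([], 1)
= 1


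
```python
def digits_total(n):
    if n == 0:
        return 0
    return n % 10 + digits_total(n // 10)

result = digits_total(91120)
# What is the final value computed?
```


digits_total(91120)
= 0 + digits_total(9112)
= 0 + 2 + digits_total(911)
= 0 + 2 + 1 + digits_total(91)
= 0 + 2 + 1 + 1 + digits_total(9)
= 0 + 2 + 1 + 1 + 9 + digits_total(0)
= 0 + 2 + 1 + 1 + 9 + 0
= 13


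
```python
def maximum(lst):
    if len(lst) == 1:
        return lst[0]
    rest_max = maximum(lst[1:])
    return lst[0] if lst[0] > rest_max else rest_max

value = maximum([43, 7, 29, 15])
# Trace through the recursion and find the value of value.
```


maximum([43, 7, 29, 15])
= compare 43 with maximum([7, 29, 15])
= compare 7 with maximum([29, 15])
= compare 29 with maximum([15])
Base: maximum([15]) = 15
compare 29 with 15: max = 29
compare 7 with 29: max = 29
compare 43 with 29: max = 43
= 43


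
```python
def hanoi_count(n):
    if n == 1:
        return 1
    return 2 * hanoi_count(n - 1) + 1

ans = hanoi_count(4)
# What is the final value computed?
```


hanoi_count(4)
= 2 * hanoi_count(3) + 1
= 2 * (2 * hanoi_count(2) + 1) + 1
= 2 * (2 * (2 * hanoi_count(1) + 1) + 1) + 1
Now compute bottom-up:
hanoi_count(1) = 1
hanoi_count(2) = 2 * 1 + 1 = 3
hanoi_count(3) = 2 * 3 + 1 = 7
hanoi_count(4) = 2 * 7 + 1 = 15
= 15


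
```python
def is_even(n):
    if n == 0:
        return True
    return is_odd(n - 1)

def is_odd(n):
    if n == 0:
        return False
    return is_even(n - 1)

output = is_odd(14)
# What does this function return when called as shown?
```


is_odd(14)
= is_even(13)
= is_odd(12)
= is_even(11)
= is_odd(10)
= is_even(9)
= is_odd(8)
= is_even(7)
= is_odd(6)
= is_even(5)
= is_odd(4)
= is_even(3)
= is_odd(2)
= is_even(1)
= is_odd(0)
n == 0: return False
= False


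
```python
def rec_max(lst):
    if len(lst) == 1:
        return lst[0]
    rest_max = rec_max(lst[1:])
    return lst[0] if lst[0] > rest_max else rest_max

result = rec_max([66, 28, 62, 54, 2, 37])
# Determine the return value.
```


rec_max([66, 28, 62, 54, 2, 37])
= compare 66 with rec_max([28, 62, 54, 2, 37])
= compare 28 with rec_max([62, 54, 2, 37])
= compare 62 with rec_max([54, 2, 37])
= compare 54 with rec_max([2, 37])
= compare 2 with rec_max([37])
Base: rec_max([37]) = 37
compare 2 with 37: max = 37
compare 54 with 37: max = 54
compare 62 with 54: max = 62
compare 28 with 62: max = 62
compare 66 with 62: max = 66
= 66


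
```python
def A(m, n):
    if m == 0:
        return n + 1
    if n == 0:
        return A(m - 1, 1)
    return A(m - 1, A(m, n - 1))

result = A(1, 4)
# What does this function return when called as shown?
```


A(1, 4)
= A(0, A(1, 3))
First compute A(1, 3) = 5
= A(0, 5)
= 6


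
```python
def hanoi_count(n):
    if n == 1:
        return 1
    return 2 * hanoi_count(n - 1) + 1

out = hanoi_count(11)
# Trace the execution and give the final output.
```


hanoi_count(11)
= 2 * hanoi_count(10) + 1
= 2 * (2 * hanoi_count(9) + 1) + 1
= 2 * (2 * (2 * hanoi_count(8) + 1) + 1) + 1
= 2 * (2 * (2 * (2 * hanoi_count(7) + 1) + 1) + 1) + 1
= 2 * (2 * (2 * (2 * (2 * hanoi_count(6) + 1) + 1) + 1) + 1) + 1
= 2 * (2 * (2 * (2 * (2 * (2 * hanoi_count(5) + 1) + 1) + 1) + 1) + 1) + 1
= 2 * (2 * (2 * (2 * (2 * (2 * (2 * hanoi_count(4) + 1) + 1) + 1) + 1) + 1) + 1) + 1
= 2 * (2 * (2 * (2 * (2 * (2 * (2 * (2 * hanoi_count(3) + 1) + 1) + 1) + 1) + 1) + 1) + 1) + 1
= 2 * (2 * (2 * (2 * (2 * (2 * (2 * (2 * (2 * hanoi_count(2) + 1) + 1) + 1) + 1) + 1) + 1) + 1) + 1) + 1
= 2 * (2 * (2 * (2 * (2 * (2 * (2 * (2 * (2 * (2 * hanoi_count(1) + 1) + 1) + 1) + 1) + 1) + 1) + 1) + 1) + 1) + 1
Now compute bottom-up:
hanoi_count(1) = 1
hanoi_count(2) = 2 * 1 + 1 = 3
hanoi_count(3) = 2 * 3 + 1 = 7
hanoi_count(4) = 2 * 7 + 1 = 15
hanoi_count(5) = 2 * 15 + 1 = 31
hanoi_count(6) = 2 * 31 + 1 = 63
hanoi_count(7) = 2 * 63 + 1 = 127
hanoi_count(8) = 2 * 127 + 1 = 255
hanoi_count(9) = 2 * 255 + 1 = 511
hanoi_count(10) = 2 * 511 + 1 = 1023
hanoi_count(11) = 2 * 1023 + 1 = 2047
= 2047


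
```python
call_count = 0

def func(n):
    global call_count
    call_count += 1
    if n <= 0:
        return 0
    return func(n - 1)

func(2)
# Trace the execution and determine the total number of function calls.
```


func(2) calls func(1) calls ... calls func(0)
Total calls: 2 + 1 (for base case) = 3


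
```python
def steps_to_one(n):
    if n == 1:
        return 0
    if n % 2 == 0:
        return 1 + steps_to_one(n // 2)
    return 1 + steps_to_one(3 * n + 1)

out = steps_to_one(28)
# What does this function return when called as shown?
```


steps_to_one(28)
28 is even -> steps_to_one(14)
14 is even -> steps_to_one(7)
7 is odd -> 3*7+1 = 22 -> steps_to_one(22)
22 is even -> steps_to_one(11)
11 is odd -> 3*11+1 = 34 -> steps_to_one(34)
34 is even -> steps_to_one(17)
17 is odd -> 3*17+1 = 52 -> steps_to_one(52)
52 is even -> steps_to_one(26)
26 is even -> steps_to_one(13)
13 is odd -> 3*13+1 = 40 -> steps_to_one(40)
40 is even -> steps_to_one(20)
20 is even -> steps_to_one(10)
10 is even -> steps_to_one(5)
5 is odd -> 3*5+1 = 16 -> steps_to_one(16)
16 is even -> steps_to_one(8)
8 is even -> steps_to_one(4)
4 is even -> steps_to_one(2)
2 is even -> steps_to_one(1)
Reached 1 after 18 steps
= 18


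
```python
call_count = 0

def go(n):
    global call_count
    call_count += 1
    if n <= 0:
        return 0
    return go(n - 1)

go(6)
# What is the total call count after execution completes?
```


go(6) calls go(5) calls ... calls go(0)
Total calls: 6 + 1 (for base case) = 7


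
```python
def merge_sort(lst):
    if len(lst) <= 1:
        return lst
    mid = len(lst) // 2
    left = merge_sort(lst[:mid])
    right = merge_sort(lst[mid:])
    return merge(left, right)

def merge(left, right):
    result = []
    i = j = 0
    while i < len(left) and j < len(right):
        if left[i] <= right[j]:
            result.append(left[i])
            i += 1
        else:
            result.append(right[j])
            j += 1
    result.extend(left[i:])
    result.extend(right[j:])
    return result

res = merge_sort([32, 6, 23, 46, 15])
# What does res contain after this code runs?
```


merge_sort([32, 6, 23, 46, 15])
Split into [32, 6] and [23, 46, 15]
Left sorted: [6, 32]
Right sorted: [15, 23, 46]
Merge [6, 32] and [15, 23, 46]
= [6, 15, 23, 32, 46]


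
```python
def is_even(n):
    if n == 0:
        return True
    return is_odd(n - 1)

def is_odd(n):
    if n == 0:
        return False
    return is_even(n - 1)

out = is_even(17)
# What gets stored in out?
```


is_even(17)
= is_odd(16)
= is_even(15)
= is_odd(14)
= is_even(13)
= is_odd(12)
= is_even(11)
= is_odd(10)
= is_even(9)
= is_odd(8)
= is_even(7)
= is_odd(6)
= is_even(5)
= is_odd(4)
= is_even(3)
= is_odd(2)
= is_even(1)
= is_odd(0)
n == 0: return False
= False


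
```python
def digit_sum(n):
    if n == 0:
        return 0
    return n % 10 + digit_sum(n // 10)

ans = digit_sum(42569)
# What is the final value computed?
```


digit_sum(42569)
= 9 + digit_sum(4256)
= 9 + 6 + digit_sum(425)
= 9 + 6 + 5 + digit_sum(42)
= 9 + 6 + 5 + 2 + digit_sum(4)
= 9 + 6 + 5 + 2 + 4 + digit_sum(0)
= 9 + 6 + 5 + 2 + 4 + 0
= 26


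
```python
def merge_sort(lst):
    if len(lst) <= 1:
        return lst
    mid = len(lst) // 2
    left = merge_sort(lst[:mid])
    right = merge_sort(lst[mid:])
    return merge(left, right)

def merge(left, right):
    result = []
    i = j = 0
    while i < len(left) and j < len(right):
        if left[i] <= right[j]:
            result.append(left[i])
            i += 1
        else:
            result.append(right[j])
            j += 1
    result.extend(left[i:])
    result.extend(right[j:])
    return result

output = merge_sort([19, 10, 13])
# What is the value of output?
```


merge_sort([19, 10, 13])
Split into [19] and [10, 13]
Left sorted: [19]
Right sorted: [10, 13]
Merge [19] and [10, 13]
= [10, 13, 19]


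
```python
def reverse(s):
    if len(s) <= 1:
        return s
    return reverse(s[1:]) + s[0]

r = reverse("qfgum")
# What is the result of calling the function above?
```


reverse("qfgum")
= reverse("fgum") + "q"
= reverse("gum") + "f" + "q"
= reverse("um") + "g" + "f" + "q"
= reverse("m") + "u" + "g" + "f" + "q"
= "m" + "u" + "g" + "f" + "q"
= "mugfq"


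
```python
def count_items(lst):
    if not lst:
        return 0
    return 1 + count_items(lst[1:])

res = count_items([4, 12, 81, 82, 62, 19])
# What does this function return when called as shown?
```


count_items([4, 12, 81, 82, 62, 19])
= 1 + count_items([12, 81, 82, 62, 19])
= 1 + 1 + count_items([81, 82, 62, 19])
= 1 + 1 + 1 + count_items([82, 62, 19])
= 1 + 1 + 1 + 1 + count_items([62, 19])
= 1 + 1 + 1 + 1 + 1 + count_items([19])
= 1 + 1 + 1 + 1 + 1 + 1 + count_items([])
= 1 + 1 + 1 + 1 + 1 + 1 + 0
= 6


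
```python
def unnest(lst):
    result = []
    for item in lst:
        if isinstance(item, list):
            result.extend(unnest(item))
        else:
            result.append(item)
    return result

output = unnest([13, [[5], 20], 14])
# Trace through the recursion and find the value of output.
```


unnest([13, [[5], 20], 14])
Processing each element:
  13 is not a list -> append 13
  [[5], 20] is a list -> unnest recursively -> [5, 20]
  14 is not a list -> append 14
= [13, 5, 20, 14]


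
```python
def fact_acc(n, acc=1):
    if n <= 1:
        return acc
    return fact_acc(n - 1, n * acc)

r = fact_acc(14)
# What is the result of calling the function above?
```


fact_acc(14, 1)
= fact_acc(13, 14 * 1) = fact_acc(13, 14)
= fact_acc(12, 13 * 14) = fact_acc(12, 182)
= fact_acc(11, 12 * 182) = fact_acc(11, 2184)
= fact_acc(10, 11 * 2184) = fact_acc(10, 24024)
= fact_acc(9, 10 * 24024) = fact_acc(9, 240240)
= fact_acc(8, 9 * 240240) = fact_acc(8, 2162160)
= fact_acc(7, 8 * 2162160) = fact_acc(7, 17297280)
= fact_acc(6, 7 * 17297280) = fact_acc(6, 121080960)
= fact_acc(5, 6 * 121080960) = fact_acc(5, 726485760)
= fact_acc(4, 5 * 726485760) = fact_acc(4, 3632428800)
= fact_acc(3, 4 * 3632428800) = fact_acc(3, 14529715200)
= fact_acc(2, 3 * 14529715200) = fact_acc(2, 43589145600)
= fact_acc(1, 2 * 43589145600) = fact_acc(1, 87178291200)
n <= 1, return acc = 87178291200


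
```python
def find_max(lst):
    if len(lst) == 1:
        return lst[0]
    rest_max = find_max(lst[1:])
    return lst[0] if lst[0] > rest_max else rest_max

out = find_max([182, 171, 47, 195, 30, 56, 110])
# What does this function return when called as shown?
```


find_max([182, 171, 47, 195, 30, 56, 110])
= compare 182 with find_max([171, 47, 195, 30, 56, 110])
= compare 171 with find_max([47, 195, 30, 56, 110])
= compare 47 with find_max([195, 30, 56, 110])
= compare 195 with find_max([30, 56, 110])
= compare 30 with find_max([56, 110])
= compare 56 with find_max([110])
Base: find_max([110]) = 110
compare 56 with 110: max = 110
compare 30 with 110: max = 110
compare 195 with 110: max = 195
compare 47 with 195: max = 195
compare 171 with 195: max = 195
compare 182 with 195: max = 195
= 195


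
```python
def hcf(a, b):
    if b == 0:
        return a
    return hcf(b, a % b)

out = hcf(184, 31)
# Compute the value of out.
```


hcf(184, 31)
= hcf(31, 184 % 31) = hcf(31, 29)
= hcf(29, 31 % 29) = hcf(29, 2)
= hcf(2, 29 % 2) = hcf(2, 1)
= hcf(1, 2 % 1) = hcf(1, 0)
b == 0, return a = 1


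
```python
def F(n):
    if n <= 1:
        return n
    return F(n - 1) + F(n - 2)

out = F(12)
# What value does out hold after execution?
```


F(12)
= F(11) + F(10)
= (F(10) + F(9)) + F(10)
Computing bottom-up: F(0)=0, F(1)=1, F(2)=1, F(3)=2, F(4)=3, F(5)=5, F(6)=8, F(7)=13, F(8)=21, F(9)=34, F(10)=55, F(11)=89, F(12)=144
= 144


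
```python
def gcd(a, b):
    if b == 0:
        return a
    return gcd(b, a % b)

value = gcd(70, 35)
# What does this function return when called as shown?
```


gcd(70, 35)
= gcd(35, 70 % 35) = gcd(35, 0)
b == 0, return a = 35


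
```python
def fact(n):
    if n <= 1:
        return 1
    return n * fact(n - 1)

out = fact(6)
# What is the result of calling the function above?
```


fact(6)
= 6 * fact(5)
= 6 * 5 * fact(4)
= 6 * 5 * 4 * fact(3)
= 6 * 5 * 4 * 3 * fact(2)
= 6 * 5 * 4 * 3 * 2 * fact(1)
= 6 * 5 * 4 * 3 * 2 * 1
= 720


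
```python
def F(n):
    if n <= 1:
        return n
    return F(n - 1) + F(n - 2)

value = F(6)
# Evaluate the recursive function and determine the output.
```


F(6)
= F(5) + F(4)
= (F(4) + F(3)) + F(4)
Computing bottom-up: F(0)=0, F(1)=1, F(2)=1, F(3)=2, F(4)=3, F(5)=5, F(6)=8
= 8


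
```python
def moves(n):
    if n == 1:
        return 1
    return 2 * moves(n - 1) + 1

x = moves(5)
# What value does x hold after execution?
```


moves(5)
= 2 * moves(4) + 1
= 2 * (2 * moves(3) + 1) + 1
= 2 * (2 * (2 * moves(2) + 1) + 1) + 1
= 2 * (2 * (2 * (2 * moves(1) + 1) + 1) + 1) + 1
Now compute bottom-up:
moves(1) = 1
moves(2) = 2 * 1 + 1 = 3
moves(3) = 2 * 3 + 1 = 7
moves(4) = 2 * 7 + 1 = 15
moves(5) = 2 * 15 + 1 = 31
= 31


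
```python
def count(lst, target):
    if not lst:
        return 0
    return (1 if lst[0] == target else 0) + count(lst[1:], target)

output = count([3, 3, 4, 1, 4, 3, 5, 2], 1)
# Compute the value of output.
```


count([3, 3, 4, 1, 4, 3, 5, 2], 1)
lst[0]=3 != 1: 0 + count([3, 4, 1, 4, 3, 5, 2], 1)
lst[0]=3 != 1: 0 + count([4, 1, 4, 3, 5, 2], 1)
lst[0]=4 != 1: 0 + count([1, 4, 3, 5, 2], 1)
lst[0]=1 == 1: 1 + count([4, 3, 5, 2], 1)
lst[0]=4 != 1: 0 + count([3, 5, 2], 1)
lst[0]=3 != 1: 0 + count([5, 2], 1)
lst[0]=5 != 1: 0 + count([2], 1)
lst[0]=2 != 1: 0 + count([], 1)
= 1


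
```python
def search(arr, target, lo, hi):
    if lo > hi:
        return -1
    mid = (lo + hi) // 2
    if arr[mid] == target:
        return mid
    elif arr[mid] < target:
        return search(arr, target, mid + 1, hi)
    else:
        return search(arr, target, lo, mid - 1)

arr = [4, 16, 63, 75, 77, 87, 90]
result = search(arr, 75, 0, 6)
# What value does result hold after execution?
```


search(arr, 75, 0, 6)
lo=0, hi=6, mid=3, arr[mid]=75
arr[3] == 75, found at index 3
= 3


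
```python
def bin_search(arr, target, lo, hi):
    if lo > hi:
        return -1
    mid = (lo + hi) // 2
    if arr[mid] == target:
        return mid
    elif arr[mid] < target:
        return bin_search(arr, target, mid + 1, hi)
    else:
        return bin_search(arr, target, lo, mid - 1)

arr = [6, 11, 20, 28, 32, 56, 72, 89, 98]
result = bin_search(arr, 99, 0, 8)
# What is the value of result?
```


bin_search(arr, 99, 0, 8)
lo=0, hi=8, mid=4, arr[mid]=32
32 < 99, search right half
lo=5, hi=8, mid=6, arr[mid]=72
72 < 99, search right half
lo=7, hi=8, mid=7, arr[mid]=89
89 < 99, search right half
lo=8, hi=8, mid=8, arr[mid]=98
98 < 99, search right half
lo > hi, target not found, return -1
= -1


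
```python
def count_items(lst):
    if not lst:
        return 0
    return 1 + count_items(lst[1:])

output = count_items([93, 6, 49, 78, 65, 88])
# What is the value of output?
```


count_items([93, 6, 49, 78, 65, 88])
= 1 + count_items([6, 49, 78, 65, 88])
= 1 + 1 + count_items([49, 78, 65, 88])
= 1 + 1 + 1 + count_items([78, 65, 88])
= 1 + 1 + 1 + 1 + count_items([65, 88])
= 1 + 1 + 1 + 1 + 1 + count_items([88])
= 1 + 1 + 1 + 1 + 1 + 1 + count_items([])
= 1 + 1 + 1 + 1 + 1 + 1 + 0
= 6


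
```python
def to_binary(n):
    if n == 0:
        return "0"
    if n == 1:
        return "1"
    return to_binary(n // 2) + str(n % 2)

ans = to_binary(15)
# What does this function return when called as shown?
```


to_binary(15)
= to_binary(7) + "1"
= to_binary(3) + "1" + "1"
= to_binary(1) + "1" + "1" + "1"
= "1" + "1" + "1" + "1"
= "1111"


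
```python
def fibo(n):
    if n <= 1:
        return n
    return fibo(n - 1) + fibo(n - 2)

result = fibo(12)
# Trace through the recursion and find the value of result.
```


fibo(12)
= fibo(11) + fibo(10)
= (fibo(10) + fibo(9)) + fibo(10)
Computing bottom-up: fibo(0)=0, fibo(1)=1, fibo(2)=1, fibo(3)=2, fibo(4)=3, fibo(5)=5, fibo(6)=8, fibo(7)=13, fibo(8)=21, fibo(9)=34, fibo(10)=55, fibo(11)=89, fibo(12)=144
= 144


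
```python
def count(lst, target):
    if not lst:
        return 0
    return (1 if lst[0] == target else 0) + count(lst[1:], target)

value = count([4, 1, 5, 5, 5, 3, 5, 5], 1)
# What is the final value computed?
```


count([4, 1, 5, 5, 5, 3, 5, 5], 1)
lst[0]=4 != 1: 0 + count([1, 5, 5, 5, 3, 5, 5], 1)
lst[0]=1 == 1: 1 + count([5, 5, 5, 3, 5, 5], 1)
lst[0]=5 != 1: 0 + count([5, 5, 3, 5, 5], 1)
lst[0]=5 != 1: 0 + count([5, 3, 5, 5], 1)
lst[0]=5 != 1: 0 + count([3, 5, 5], 1)
lst[0]=3 != 1: 0 + count([5, 5], 1)
lst[0]=5 != 1: 0 + count([5], 1)
lst[0]=5 != 1: 0 + count([], 1)
= 1


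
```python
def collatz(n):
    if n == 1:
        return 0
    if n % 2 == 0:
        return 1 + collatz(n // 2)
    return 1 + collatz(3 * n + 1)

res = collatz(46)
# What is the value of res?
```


collatz(46)
46 is even -> collatz(23)
23 is odd -> 3*23+1 = 70 -> collatz(70)
70 is even -> collatz(35)
35 is odd -> 3*35+1 = 106 -> collatz(106)
106 is even -> collatz(53)
53 is odd -> 3*53+1 = 160 -> collatz(160)
160 is even -> collatz(80)
80 is even -> collatz(40)
40 is even -> collatz(20)
20 is even -> collatz(10)
10 is even -> collatz(5)
5 is odd -> 3*5+1 = 16 -> collatz(16)
16 is even -> collatz(8)
8 is even -> collatz(4)
4 is even -> collatz(2)
2 is even -> collatz(1)
Reached 1 after 16 steps
= 16


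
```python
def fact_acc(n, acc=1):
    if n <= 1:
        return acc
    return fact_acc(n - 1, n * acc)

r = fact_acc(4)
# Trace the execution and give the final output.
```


fact_acc(4, 1)
= fact_acc(3, 4 * 1) = fact_acc(3, 4)
= fact_acc(2, 3 * 4) = fact_acc(2, 12)
= fact_acc(1, 2 * 12) = fact_acc(1, 24)
n <= 1, return acc = 24


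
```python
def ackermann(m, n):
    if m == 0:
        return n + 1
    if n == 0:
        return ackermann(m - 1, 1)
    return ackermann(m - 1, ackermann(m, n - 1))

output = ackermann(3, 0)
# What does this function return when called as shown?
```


ackermann(3, 0)
n == 0: return ackermann(2, 1)
= ackermann(2, 1) = 5
= 5


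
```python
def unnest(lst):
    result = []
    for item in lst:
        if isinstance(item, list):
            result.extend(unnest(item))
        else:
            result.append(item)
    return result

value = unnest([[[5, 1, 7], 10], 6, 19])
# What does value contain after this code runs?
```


unnest([[[5, 1, 7], 10], 6, 19])
Processing each element:
  [[5, 1, 7], 10] is a list -> unnest recursively -> [5, 1, 7, 10]
  6 is not a list -> append 6
  19 is not a list -> append 19
= [5, 1, 7, 10, 6, 19]


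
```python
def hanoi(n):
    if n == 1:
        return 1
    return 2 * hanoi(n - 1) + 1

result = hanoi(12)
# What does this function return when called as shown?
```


hanoi(12)
= 2 * hanoi(11) + 1
= 2 * (2 * hanoi(10) + 1) + 1
= 2 * (2 * (2 * hanoi(9) + 1) + 1) + 1
= 2 * (2 * (2 * (2 * hanoi(8) + 1) + 1) + 1) + 1
= 2 * (2 * (2 * (2 * (2 * hanoi(7) + 1) + 1) + 1) + 1) + 1
= 2 * (2 * (2 * (2 * (2 * (2 * hanoi(6) + 1) + 1) + 1) + 1) + 1) + 1
= 2 * (2 * (2 * (2 * (2 * (2 * (2 * hanoi(5) + 1) + 1) + 1) + 1) + 1) + 1) + 1
= 2 * (2 * (2 * (2 * (2 * (2 * (2 * (2 * hanoi(4) + 1) + 1) + 1) + 1) + 1) + 1) + 1) + 1
= 2 * (2 * (2 * (2 * (2 * (2 * (2 * (2 * (2 * hanoi(3) + 1) + 1) + 1) + 1) + 1) + 1) + 1) + 1) + 1
= 2 * (2 * (2 * (2 * (2 * (2 * (2 * (2 * (2 * (2 * hanoi(2) + 1) + 1) + 1) + 1) + 1) + 1) + 1) + 1) + 1) + 1
= 2 * (2 * (2 * (2 * (2 * (2 * (2 * (2 * (2 * (2 * (2 * hanoi(1) + 1) + 1) + 1) + 1) + 1) + 1) + 1) + 1) + 1) + 1) + 1
Now compute bottom-up:
hanoi(1) = 1
hanoi(2) = 2 * 1 + 1 = 3
hanoi(3) = 2 * 3 + 1 = 7
hanoi(4) = 2 * 7 + 1 = 15
hanoi(5) = 2 * 15 + 1 = 31
hanoi(6) = 2 * 31 + 1 = 63
hanoi(7) = 2 * 63 + 1 = 127
hanoi(8) = 2 * 127 + 1 = 255
hanoi(9) = 2 * 255 + 1 = 511
hanoi(10) = 2 * 511 + 1 = 1023
hanoi(11) = 2 * 1023 + 1 = 2047
hanoi(12) = 2 * 2047 + 1 = 4095
= 4095


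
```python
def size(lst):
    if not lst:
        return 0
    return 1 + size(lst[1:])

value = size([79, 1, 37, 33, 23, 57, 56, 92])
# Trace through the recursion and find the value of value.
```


size([79, 1, 37, 33, 23, 57, 56, 92])
= 1 + size([1, 37, 33, 23, 57, 56, 92])
= 1 + 1 + size([37, 33, 23, 57, 56, 92])
= 1 + 1 + 1 + size([33, 23, 57, 56, 92])
= 1 + 1 + 1 + 1 + size([23, 57, 56, 92])
= 1 + 1 + 1 + 1 + 1 + size([57, 56, 92])
= 1 + 1 + 1 + 1 + 1 + 1 + size([56, 92])
= 1 + 1 + 1 + 1 + 1 + 1 + 1 + size([92])
= 1 + 1 + 1 + 1 + 1 + 1 + 1 + 1 + size([])
= 1 + 1 + 1 + 1 + 1 + 1 + 1 + 1 + 0
= 8


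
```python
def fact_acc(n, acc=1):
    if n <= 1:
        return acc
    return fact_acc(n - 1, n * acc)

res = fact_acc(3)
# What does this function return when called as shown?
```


fact_acc(3, 1)
= fact_acc(2, 3 * 1) = fact_acc(2, 3)
= fact_acc(1, 2 * 3) = fact_acc(1, 6)
n <= 1, return acc = 6


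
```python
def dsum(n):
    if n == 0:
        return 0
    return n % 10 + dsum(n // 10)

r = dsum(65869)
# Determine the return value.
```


dsum(65869)
= 9 + dsum(6586)
= 9 + 6 + dsum(658)
= 9 + 6 + 8 + dsum(65)
= 9 + 6 + 8 + 5 + dsum(6)
= 9 + 6 + 8 + 5 + 6 + dsum(0)
= 9 + 6 + 8 + 5 + 6 + 0
= 34


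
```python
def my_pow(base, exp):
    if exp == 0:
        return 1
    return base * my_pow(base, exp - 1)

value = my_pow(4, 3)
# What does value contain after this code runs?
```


my_pow(4, 3)
= 4 * my_pow(4, 2)
= 4 * 4 * my_pow(4, 1)
= 4 * 4 * 4 * my_pow(4, 0)
= 4 * 4 * 4 * 1
= 64


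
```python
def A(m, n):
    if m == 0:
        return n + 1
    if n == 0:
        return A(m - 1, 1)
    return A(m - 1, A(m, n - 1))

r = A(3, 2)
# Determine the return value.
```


A(3, 2)
= A(2, A(3, 1))
First compute A(3, 1) = 13
= A(2, 13)
= 29


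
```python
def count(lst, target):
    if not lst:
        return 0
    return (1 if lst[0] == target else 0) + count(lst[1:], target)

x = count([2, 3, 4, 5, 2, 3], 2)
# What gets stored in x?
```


count([2, 3, 4, 5, 2, 3], 2)
lst[0]=2 == 2: 1 + count([3, 4, 5, 2, 3], 2)
lst[0]=3 != 2: 0 + count([4, 5, 2, 3], 2)
lst[0]=4 != 2: 0 + count([5, 2, 3], 2)
lst[0]=5 != 2: 0 + count([2, 3], 2)
lst[0]=2 == 2: 1 + count([3], 2)
lst[0]=3 != 2: 0 + count([], 2)
= 2


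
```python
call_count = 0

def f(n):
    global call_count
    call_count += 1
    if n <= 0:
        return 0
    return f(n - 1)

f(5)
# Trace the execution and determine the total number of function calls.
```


f(5) calls f(4) calls ... calls f(0)
Total calls: 5 + 1 (for base case) = 6


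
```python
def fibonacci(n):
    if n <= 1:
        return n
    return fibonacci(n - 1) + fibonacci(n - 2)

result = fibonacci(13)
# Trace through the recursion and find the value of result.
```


fibonacci(13)
= fibonacci(12) + fibonacci(11)
= (fibonacci(11) + fibonacci(10)) + fibonacci(11)
Computing bottom-up: fibonacci(0)=0, fibonacci(1)=1, fibonacci(2)=1, fibonacci(3)=2, fibonacci(4)=3, fibonacci(5)=5, fibonacci(6)=8, fibonacci(7)=13, fibonacci(8)=21, fibonacci(9)=34, fibonacci(10)=55, fibonacci(11)=89, fibonacci(12)=144, fibonacci(13)=233
= 233


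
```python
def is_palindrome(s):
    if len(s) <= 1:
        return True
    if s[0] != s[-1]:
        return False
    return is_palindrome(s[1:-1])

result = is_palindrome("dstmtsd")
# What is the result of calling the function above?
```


is_palindrome("dstmtsd")
"dstmtsd": s[0]='d' == s[-1]='d' -> is_palindrome("stmts")
"stmts": s[0]='s' == s[-1]='s' -> is_palindrome("tmt")
"tmt": s[0]='t' == s[-1]='t' -> is_palindrome("m")
"m": len <= 1 -> True
= True


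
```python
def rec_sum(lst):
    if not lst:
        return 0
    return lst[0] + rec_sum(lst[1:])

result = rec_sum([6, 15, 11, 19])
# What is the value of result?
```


rec_sum([6, 15, 11, 19])
= 6 + rec_sum([15, 11, 19])
= 6 + 15 + rec_sum([11, 19])
= 6 + 15 + 11 + rec_sum([19])
= 6 + 15 + 11 + 19 + rec_sum([])
= 6 + 15 + 11 + 19 + 0
= 51


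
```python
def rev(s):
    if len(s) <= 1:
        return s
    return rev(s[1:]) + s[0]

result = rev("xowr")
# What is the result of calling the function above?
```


rev("xowr")
= rev("owr") + "x"
= rev("wr") + "o" + "x"
= rev("r") + "w" + "o" + "x"
= "r" + "w" + "o" + "x"
= "rwox"


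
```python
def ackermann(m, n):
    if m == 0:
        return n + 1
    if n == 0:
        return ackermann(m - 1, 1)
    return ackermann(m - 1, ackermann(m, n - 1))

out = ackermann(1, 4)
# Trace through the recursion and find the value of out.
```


ackermann(1, 4)
= ackermann(0, ackermann(1, 3))
First compute ackermann(1, 3) = 5
= ackermann(0, 5)
= 6


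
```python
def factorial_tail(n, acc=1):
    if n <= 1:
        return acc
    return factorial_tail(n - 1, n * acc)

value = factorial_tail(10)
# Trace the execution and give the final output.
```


factorial_tail(10, 1)
= factorial_tail(9, 10 * 1) = factorial_tail(9, 10)
= factorial_tail(8, 9 * 10) = factorial_tail(8, 90)
= factorial_tail(7, 8 * 90) = factorial_tail(7, 720)
= factorial_tail(6, 7 * 720) = factorial_tail(6, 5040)
= factorial_tail(5, 6 * 5040) = factorial_tail(5, 30240)
= factorial_tail(4, 5 * 30240) = factorial_tail(4, 151200)
= factorial_tail(3, 4 * 151200) = factorial_tail(3, 604800)
= factorial_tail(2, 3 * 604800) = factorial_tail(2, 1814400)
= factorial_tail(1, 2 * 1814400) = factorial_tail(1, 3628800)
n <= 1, return acc = 3628800


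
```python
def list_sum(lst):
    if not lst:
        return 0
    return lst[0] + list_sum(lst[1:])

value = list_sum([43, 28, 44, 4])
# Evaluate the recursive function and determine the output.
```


list_sum([43, 28, 44, 4])
= 43 + list_sum([28, 44, 4])
= 43 + 28 + list_sum([44, 4])
= 43 + 28 + 44 + list_sum([4])
= 43 + 28 + 44 + 4 + list_sum([])
= 43 + 28 + 44 + 4 + 0
= 119


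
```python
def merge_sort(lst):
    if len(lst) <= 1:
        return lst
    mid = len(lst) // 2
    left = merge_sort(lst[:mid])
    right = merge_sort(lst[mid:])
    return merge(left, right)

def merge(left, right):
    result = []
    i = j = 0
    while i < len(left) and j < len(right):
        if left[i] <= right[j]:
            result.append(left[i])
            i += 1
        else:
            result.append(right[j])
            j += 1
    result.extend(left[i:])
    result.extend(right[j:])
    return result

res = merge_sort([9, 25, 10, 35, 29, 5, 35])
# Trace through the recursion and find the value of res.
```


merge_sort([9, 25, 10, 35, 29, 5, 35])
Split into [9, 25, 10] and [35, 29, 5, 35]
Left sorted: [9, 10, 25]
Right sorted: [5, 29, 35, 35]
Merge [9, 10, 25] and [5, 29, 35, 35]
= [5, 9, 10, 25, 29, 35, 35]


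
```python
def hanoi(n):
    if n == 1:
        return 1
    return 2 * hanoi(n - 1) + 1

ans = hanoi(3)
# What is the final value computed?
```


hanoi(3)
= 2 * hanoi(2) + 1
= 2 * (2 * hanoi(1) + 1) + 1
Now compute bottom-up:
hanoi(1) = 1
hanoi(2) = 2 * 1 + 1 = 3
hanoi(3) = 2 * 3 + 1 = 7
= 7


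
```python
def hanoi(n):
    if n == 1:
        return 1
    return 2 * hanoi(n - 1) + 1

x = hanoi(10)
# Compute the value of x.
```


hanoi(10)
= 2 * hanoi(9) + 1
= 2 * (2 * hanoi(8) + 1) + 1
= 2 * (2 * (2 * hanoi(7) + 1) + 1) + 1
= 2 * (2 * (2 * (2 * hanoi(6) + 1) + 1) + 1) + 1
= 2 * (2 * (2 * (2 * (2 * hanoi(5) + 1) + 1) + 1) + 1) + 1
= 2 * (2 * (2 * (2 * (2 * (2 * hanoi(4) + 1) + 1) + 1) + 1) + 1) + 1
= 2 * (2 * (2 * (2 * (2 * (2 * (2 * hanoi(3) + 1) + 1) + 1) + 1) + 1) + 1) + 1
= 2 * (2 * (2 * (2 * (2 * (2 * (2 * (2 * hanoi(2) + 1) + 1) + 1) + 1) + 1) + 1) + 1) + 1
= 2 * (2 * (2 * (2 * (2 * (2 * (2 * (2 * (2 * hanoi(1) + 1) + 1) + 1) + 1) + 1) + 1) + 1) + 1) + 1
Now compute bottom-up:
hanoi(1) = 1
hanoi(2) = 2 * 1 + 1 = 3
hanoi(3) = 2 * 3 + 1 = 7
hanoi(4) = 2 * 7 + 1 = 15
hanoi(5) = 2 * 15 + 1 = 31
hanoi(6) = 2 * 31 + 1 = 63
hanoi(7) = 2 * 63 + 1 = 127
hanoi(8) = 2 * 127 + 1 = 255
hanoi(9) = 2 * 255 + 1 = 511
hanoi(10) = 2 * 511 + 1 = 1023
= 1023


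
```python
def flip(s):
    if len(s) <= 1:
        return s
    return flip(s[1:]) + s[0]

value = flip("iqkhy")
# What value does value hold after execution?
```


flip("iqkhy")
= flip("qkhy") + "i"
= flip("khy") + "q" + "i"
= flip("hy") + "k" + "q" + "i"
= flip("y") + "h" + "k" + "q" + "i"
= "y" + "h" + "k" + "q" + "i"
= "yhkqi"


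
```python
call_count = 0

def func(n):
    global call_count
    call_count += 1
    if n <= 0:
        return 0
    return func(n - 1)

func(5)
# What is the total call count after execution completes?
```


func(5) calls func(4) calls ... calls func(0)
Total calls: 5 + 1 (for base case) = 6


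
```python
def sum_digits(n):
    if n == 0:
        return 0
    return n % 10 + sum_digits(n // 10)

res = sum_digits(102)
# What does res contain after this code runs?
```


sum_digits(102)
= 2 + sum_digits(10)
= 2 + 0 + sum_digits(1)
= 2 + 0 + 1 + sum_digits(0)
= 2 + 0 + 1 + 0
= 3


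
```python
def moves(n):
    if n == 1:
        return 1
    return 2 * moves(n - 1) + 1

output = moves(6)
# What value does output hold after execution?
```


moves(6)
= 2 * moves(5) + 1
= 2 * (2 * moves(4) + 1) + 1
= 2 * (2 * (2 * moves(3) + 1) + 1) + 1
= 2 * (2 * (2 * (2 * moves(2) + 1) + 1) + 1) + 1
= 2 * (2 * (2 * (2 * (2 * moves(1) + 1) + 1) + 1) + 1) + 1
Now compute bottom-up:
moves(1) = 1
moves(2) = 2 * 1 + 1 = 3
moves(3) = 2 * 3 + 1 = 7
moves(4) = 2 * 7 + 1 = 15
moves(5) = 2 * 15 + 1 = 31
moves(6) = 2 * 31 + 1 = 63
= 63


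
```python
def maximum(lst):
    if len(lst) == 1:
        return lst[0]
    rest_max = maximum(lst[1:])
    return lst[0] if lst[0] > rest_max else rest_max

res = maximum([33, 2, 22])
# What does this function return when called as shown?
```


maximum([33, 2, 22])
= compare 33 with maximum([2, 22])
= compare 2 with maximum([22])
Base: maximum([22]) = 22
compare 2 with 22: max = 22
compare 33 with 22: max = 33
= 33


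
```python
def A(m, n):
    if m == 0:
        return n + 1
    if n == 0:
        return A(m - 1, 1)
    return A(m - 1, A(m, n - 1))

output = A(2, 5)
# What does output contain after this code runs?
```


A(2, 5)
= A(1, A(2, 4))
First compute A(2, 4) = 11
= A(1, 11)
= 13
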